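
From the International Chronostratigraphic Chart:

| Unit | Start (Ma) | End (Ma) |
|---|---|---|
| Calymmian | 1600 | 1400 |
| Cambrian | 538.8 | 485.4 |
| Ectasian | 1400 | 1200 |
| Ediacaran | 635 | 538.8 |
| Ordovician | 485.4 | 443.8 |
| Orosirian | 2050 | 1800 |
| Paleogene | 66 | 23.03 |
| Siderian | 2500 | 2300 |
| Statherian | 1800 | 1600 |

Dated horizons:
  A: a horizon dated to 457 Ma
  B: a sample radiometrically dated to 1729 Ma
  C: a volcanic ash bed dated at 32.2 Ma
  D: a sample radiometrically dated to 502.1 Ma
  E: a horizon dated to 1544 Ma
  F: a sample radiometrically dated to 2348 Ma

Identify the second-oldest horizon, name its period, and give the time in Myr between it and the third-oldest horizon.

Sorted oldest-first by Ma: F (2348), B (1729), E (1544), D (502.1), A (457), C (32.2).
The second oldest is B at 1729 Ma, which lies in 1800–1600 Ma: the Statherian.
The third oldest is E at 1544 Ma; separation = |1729 − 1544| = 185 Myr.

B, in the Statherian; 185 million years to E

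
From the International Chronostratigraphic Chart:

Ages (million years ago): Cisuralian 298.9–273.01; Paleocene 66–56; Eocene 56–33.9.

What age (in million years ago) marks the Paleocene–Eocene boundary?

The Paleocene ends and the Eocene begins at 56 million years ago.

56 million years ago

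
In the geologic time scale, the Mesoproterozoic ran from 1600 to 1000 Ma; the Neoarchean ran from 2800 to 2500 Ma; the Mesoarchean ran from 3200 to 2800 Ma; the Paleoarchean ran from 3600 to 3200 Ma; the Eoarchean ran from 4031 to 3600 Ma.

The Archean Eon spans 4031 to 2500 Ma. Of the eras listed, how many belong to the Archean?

4

Eras inside 4031–2500 Ma: Eoarchean, Paleoarchean, Mesoarchean, Neoarchean — 4 in total.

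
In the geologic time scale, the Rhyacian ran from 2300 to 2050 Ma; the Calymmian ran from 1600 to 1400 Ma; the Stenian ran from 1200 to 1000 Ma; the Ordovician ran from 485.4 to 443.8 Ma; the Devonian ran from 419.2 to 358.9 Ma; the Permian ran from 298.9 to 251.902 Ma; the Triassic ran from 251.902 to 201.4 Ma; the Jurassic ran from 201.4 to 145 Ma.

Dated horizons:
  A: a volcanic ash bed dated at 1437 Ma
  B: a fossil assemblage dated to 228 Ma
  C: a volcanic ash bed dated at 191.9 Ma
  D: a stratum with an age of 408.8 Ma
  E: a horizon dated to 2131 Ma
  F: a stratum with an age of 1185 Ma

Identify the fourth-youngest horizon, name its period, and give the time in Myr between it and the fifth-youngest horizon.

F, in the Stenian; 252 million years to A

Sorted youngest-first by Ma: C (191.9), B (228), D (408.8), F (1185), A (1437), E (2131).
The fourth youngest is F at 1185 Ma, which lies in 1200–1000 Ma: the Stenian.
The fifth youngest is A at 1437 Ma; separation = |1185 − 1437| = 252 Myr.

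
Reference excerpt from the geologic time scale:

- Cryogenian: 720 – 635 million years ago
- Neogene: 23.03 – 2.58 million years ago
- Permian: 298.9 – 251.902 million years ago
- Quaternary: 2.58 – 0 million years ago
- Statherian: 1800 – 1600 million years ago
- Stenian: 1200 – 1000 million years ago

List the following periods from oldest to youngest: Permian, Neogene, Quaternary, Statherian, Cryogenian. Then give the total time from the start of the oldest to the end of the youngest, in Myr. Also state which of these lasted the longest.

Start ages (Ma): Statherian 1800, Cryogenian 720, Permian 298.9, Neogene 23.03, Quaternary 2.58.
Ordered oldest to youngest: Statherian, Cryogenian, Permian, Neogene, Quaternary.
Span = 1800 − 0 = 1800 Myr.
Durations: Permian 46.998, Cryogenian 85, Statherian 200, Neogene 20.45, Quaternary 2.58 → longest is Statherian (200 Myr).

Statherian, Cryogenian, Permian, Neogene, Quaternary; total span 1800 Myr; longest is Statherian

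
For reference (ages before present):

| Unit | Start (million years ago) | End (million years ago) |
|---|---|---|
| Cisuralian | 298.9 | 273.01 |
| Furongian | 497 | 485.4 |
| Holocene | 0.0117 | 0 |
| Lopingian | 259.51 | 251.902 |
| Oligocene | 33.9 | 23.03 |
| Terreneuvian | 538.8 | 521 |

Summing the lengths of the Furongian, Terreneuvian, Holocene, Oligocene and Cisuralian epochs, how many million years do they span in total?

Each duration: Furongian = 11.6; Terreneuvian = 17.8; Holocene = 0.0117; Oligocene = 10.87; Cisuralian = 25.89.
Sum: 11.6 + 17.8 + 0.0117 + 10.87 + 25.89 = 66.1717 Myr.

66.1717 million years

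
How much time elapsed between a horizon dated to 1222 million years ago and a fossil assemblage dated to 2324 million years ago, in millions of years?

2324 − 1222 = 1102 million years.

1102 million years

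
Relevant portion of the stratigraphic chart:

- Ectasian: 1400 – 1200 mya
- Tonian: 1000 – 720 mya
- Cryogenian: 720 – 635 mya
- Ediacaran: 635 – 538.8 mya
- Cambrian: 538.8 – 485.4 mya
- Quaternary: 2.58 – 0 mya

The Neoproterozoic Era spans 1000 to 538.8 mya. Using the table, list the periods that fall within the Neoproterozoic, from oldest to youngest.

Periods with both bounds inside 1000–538.8 Ma: Tonian (1000–720), Cryogenian (720–635), Ediacaran (635–538.8).

Tonian, Cryogenian, Ediacaran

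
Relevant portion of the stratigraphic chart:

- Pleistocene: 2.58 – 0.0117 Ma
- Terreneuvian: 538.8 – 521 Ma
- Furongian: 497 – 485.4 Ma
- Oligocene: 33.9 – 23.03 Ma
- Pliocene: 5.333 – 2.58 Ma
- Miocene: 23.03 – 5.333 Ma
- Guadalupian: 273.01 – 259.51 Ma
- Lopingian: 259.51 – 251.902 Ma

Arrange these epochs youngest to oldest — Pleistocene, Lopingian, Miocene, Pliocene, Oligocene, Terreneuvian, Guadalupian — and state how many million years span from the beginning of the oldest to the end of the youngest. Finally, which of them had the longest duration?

Pleistocene → Pliocene → Miocene → Oligocene → Lopingian → Guadalupian → Terreneuvian; total span 538.7883 Myr; longest is Terreneuvian

From the excerpt: Pleistocene 2.58–0.0117; Lopingian 259.51–251.902; Miocene 23.03–5.333; Pliocene 5.333–2.58; Oligocene 33.9–23.03; Terreneuvian 538.8–521; Guadalupian 273.01–259.51 (Ma).
Larger Ma is earlier, so the oldest is Terreneuvian and the youngest is Pleistocene; youngest to oldest: Pleistocene, Pliocene, Miocene, Oligocene, Lopingian, Guadalupian, Terreneuvian.
Oldest start 538.8 minus youngest end 0.0117 gives 538.7883 Myr overall.
Individual lengths (start − end): Pleistocene 2.5683; Lopingian 7.608; Pliocene 2.753; Miocene 17.697; Terreneuvian 17.8; Guadalupian 13.5; Oligocene 10.87. The largest is Terreneuvian at 17.8 Myr.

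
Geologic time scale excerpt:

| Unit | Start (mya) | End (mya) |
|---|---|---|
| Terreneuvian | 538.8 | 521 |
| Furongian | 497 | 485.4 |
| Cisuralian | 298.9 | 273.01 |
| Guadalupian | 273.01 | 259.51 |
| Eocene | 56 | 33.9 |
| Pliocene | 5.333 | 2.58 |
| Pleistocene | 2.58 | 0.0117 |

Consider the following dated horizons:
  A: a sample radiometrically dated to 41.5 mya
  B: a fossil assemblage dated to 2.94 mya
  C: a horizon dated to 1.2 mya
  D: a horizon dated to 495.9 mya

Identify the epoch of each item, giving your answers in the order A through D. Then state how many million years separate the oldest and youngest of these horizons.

A — Eocene; B — Pliocene; C — Pleistocene; D — Furongian; span 494.7 million years

Match each age against the start–end ranges in the excerpt: A = 41.5 Ma → Eocene (56–33.9); B = 2.94 Ma → Pliocene (5.333–2.58); C = 1.2 Ma → Pleistocene (2.58–0.0117); D = 495.9 Ma → Furongian (497–485.4).
The largest age is 495.9 Ma and the smallest is 1.2 Ma; their difference is 494.7 Myr.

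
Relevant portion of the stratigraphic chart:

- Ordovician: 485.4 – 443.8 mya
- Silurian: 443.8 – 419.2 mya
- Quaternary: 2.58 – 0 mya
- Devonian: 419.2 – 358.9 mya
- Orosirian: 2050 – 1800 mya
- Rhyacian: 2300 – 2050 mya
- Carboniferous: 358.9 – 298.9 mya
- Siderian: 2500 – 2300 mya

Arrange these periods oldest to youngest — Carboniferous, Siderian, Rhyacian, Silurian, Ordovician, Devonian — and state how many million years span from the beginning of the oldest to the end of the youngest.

From the excerpt: Carboniferous 358.9–298.9; Siderian 2500–2300; Rhyacian 2300–2050; Silurian 443.8–419.2; Ordovician 485.4–443.8; Devonian 419.2–358.9 (Ma).
Larger Ma is earlier, so the oldest is Siderian and the youngest is Carboniferous; oldest to youngest: Siderian, Rhyacian, Ordovician, Silurian, Devonian, Carboniferous.
Oldest start 2500 minus youngest end 298.9 gives 2201.1 Myr overall.

Siderian → Rhyacian → Ordovician → Silurian → Devonian → Carboniferous; total span 2201.1 Myr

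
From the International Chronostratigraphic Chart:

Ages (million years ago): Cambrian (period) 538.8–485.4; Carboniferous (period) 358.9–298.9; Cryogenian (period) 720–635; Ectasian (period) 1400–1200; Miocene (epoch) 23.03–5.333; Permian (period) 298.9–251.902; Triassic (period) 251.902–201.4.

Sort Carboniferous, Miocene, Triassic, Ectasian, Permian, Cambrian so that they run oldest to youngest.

Ectasian, Cambrian, Carboniferous, Permian, Triassic, Miocene

The oldest of these is Ectasian (starts 1400 Ma) and the youngest is Miocene (ends 5.333 Ma).
In between, by decreasing start age: Cambrian (538.8), Carboniferous (358.9), Permian (298.9), Triassic (251.902).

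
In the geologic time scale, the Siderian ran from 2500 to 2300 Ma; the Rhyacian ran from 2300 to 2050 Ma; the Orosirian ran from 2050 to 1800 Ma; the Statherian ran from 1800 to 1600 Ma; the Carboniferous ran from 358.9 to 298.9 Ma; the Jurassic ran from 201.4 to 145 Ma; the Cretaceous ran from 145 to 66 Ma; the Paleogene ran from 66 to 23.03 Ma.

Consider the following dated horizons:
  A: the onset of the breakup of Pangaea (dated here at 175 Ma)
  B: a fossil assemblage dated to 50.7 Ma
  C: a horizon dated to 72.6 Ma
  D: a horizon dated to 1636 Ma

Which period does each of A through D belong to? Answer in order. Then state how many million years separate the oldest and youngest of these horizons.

Match each age against the start–end ranges in the excerpt: A = 175 Ma → Jurassic (201.4–145); B = 50.7 Ma → Paleogene (66–23.03); C = 72.6 Ma → Cretaceous (145–66); D = 1636 Ma → Statherian (1800–1600).
The largest age is 1636 Ma and the smallest is 50.7 Ma; their difference is 1585.3 Myr.

A — Jurassic; B — Paleogene; C — Cretaceous; D — Statherian; span 1585.3 million years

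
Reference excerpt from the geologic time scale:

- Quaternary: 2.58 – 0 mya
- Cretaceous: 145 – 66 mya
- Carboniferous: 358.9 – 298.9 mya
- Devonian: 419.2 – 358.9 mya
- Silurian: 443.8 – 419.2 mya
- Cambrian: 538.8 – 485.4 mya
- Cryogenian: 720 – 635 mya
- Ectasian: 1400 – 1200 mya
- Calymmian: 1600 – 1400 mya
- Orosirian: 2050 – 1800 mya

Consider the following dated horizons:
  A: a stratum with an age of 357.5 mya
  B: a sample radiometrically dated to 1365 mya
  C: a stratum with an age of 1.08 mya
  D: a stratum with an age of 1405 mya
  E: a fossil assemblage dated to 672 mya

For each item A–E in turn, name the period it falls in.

A — Carboniferous; B — Ectasian; C — Quaternary; D — Calymmian; E — Cryogenian

A: 357.5 Ma lies in 358.9–298.9 Ma, so Carboniferous.
B: 1365 Ma lies in 1400–1200 Ma, so Ectasian.
C: 1.08 Ma lies in 2.58–0 Ma, so Quaternary.
D: 1405 Ma lies in 1600–1400 Ma, so Calymmian.
E: 672 Ma lies in 720–635 Ma, so Cryogenian.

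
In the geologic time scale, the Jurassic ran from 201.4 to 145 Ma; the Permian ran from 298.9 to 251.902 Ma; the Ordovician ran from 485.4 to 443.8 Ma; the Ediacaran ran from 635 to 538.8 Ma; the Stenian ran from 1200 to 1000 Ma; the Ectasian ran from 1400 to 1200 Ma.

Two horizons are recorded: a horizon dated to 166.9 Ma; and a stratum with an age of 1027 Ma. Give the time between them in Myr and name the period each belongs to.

Elapsed time: 1027 − 166.9 = 860.1 Myr.
166.9 Ma lies within 201.4–145 Ma: Jurassic.
1027 Ma lies within 1200–1000 Ma: Stenian.

860.1 million years apart; the first in the Jurassic, the second in the Stenian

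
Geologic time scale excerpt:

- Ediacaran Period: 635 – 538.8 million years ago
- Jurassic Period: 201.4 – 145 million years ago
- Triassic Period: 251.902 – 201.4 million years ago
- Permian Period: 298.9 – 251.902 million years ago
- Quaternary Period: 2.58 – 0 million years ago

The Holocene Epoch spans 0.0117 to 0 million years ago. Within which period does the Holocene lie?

Quaternary

The Holocene (0.0117–0 Ma) lies entirely within 2.58–0 Ma, the Quaternary Period.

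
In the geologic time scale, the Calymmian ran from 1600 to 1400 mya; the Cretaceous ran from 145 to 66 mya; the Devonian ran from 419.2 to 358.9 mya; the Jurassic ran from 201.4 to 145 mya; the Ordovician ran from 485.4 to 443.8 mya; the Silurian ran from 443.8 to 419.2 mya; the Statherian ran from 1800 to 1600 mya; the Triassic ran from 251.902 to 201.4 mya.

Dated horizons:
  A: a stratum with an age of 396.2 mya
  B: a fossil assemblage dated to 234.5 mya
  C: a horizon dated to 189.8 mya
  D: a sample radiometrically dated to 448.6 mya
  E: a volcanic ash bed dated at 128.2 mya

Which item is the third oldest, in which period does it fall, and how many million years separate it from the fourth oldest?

Sorted oldest-first by Ma: D (448.6), A (396.2), B (234.5), C (189.8), E (128.2).
The third oldest is B at 234.5 Ma, which lies in 251.902–201.4 Ma: the Triassic.
The fourth oldest is C at 189.8 Ma; separation = |234.5 − 189.8| = 44.7 Myr.

B, in the Triassic; 44.7 million years to C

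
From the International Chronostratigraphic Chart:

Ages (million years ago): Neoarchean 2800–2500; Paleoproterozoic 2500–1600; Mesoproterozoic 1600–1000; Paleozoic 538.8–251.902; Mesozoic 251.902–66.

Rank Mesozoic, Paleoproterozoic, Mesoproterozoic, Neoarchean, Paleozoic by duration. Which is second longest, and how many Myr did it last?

Mesoproterozoic, 600 million years

Start − end for each: Mesozoic 251.902 − 66 = 185.902; Paleoproterozoic 2500 − 1600 = 900; Mesoproterozoic 1600 − 1000 = 600; Neoarchean 2800 − 2500 = 300; Paleozoic 538.8 − 251.902 = 286.898.
Ranking these from longest: Paleoproterozoic > Mesoproterozoic > Neoarchean > Paleozoic > Mesozoic.
Position 2 in that ranking is Mesoproterozoic, which lasted 600 Myr.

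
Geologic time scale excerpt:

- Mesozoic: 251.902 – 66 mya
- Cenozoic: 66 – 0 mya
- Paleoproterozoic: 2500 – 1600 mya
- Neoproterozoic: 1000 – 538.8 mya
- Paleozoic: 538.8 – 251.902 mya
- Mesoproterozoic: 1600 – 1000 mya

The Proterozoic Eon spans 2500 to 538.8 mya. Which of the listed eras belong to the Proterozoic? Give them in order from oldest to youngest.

Eras with both bounds inside 2500–538.8 Ma: Paleoproterozoic (2500–1600), Mesoproterozoic (1600–1000), Neoproterozoic (1000–538.8).

Paleoproterozoic, Mesoproterozoic, Neoproterozoic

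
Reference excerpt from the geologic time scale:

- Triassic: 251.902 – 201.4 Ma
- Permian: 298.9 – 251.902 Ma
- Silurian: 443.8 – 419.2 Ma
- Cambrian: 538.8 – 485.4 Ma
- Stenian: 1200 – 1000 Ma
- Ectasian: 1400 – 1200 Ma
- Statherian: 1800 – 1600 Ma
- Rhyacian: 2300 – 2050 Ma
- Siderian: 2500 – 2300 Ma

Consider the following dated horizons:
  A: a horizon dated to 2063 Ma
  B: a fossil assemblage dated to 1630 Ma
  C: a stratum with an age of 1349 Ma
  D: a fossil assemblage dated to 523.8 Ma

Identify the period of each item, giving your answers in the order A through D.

A — Rhyacian; B — Statherian; C — Ectasian; D — Cambrian

Match each age against the start–end ranges in the excerpt: A = 2063 Ma → Rhyacian (2300–2050); B = 1630 Ma → Statherian (1800–1600); C = 1349 Ma → Ectasian (1400–1200); D = 523.8 Ma → Cambrian (538.8–485.4).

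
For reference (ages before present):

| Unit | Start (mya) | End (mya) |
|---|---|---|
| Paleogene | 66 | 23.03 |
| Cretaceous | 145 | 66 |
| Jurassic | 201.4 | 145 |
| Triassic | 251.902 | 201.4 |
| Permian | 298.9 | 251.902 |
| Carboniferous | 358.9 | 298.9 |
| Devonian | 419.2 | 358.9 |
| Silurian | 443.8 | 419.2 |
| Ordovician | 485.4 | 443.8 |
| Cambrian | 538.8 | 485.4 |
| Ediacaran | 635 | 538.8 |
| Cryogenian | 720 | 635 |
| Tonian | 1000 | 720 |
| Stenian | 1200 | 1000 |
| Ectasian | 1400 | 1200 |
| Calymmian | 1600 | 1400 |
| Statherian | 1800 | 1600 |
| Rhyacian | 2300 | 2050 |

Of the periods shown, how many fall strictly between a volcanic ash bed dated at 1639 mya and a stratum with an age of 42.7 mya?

1639 Ma sits inside the Statherian (1800–1600) and 42.7 Ma inside the Paleogene (66–23.03); neither of those is wholly between the two dates.
The listed periods lying completely between them are Calymmian, Ectasian, Stenian, Tonian, Cryogenian, Ediacaran, Cambrian, Ordovician, Silurian, Devonian, Carboniferous, Permian, Triassic, Jurassic, Cretaceous — 15 in all.

15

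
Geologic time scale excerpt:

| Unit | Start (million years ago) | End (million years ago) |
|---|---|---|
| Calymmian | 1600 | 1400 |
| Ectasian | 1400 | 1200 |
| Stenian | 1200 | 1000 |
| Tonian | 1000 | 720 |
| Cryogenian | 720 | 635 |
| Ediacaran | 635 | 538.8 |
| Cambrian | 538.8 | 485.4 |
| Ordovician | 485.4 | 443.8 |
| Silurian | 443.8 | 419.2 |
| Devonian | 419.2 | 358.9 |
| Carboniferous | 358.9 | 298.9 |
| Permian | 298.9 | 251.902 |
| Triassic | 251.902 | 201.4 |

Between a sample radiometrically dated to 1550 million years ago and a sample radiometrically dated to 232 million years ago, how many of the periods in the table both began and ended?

11

The older date is 1550 Ma and the younger is 232 Ma.
Periods with start < 1550 and end > 232 Ma: Ectasian (1400–1200), Stenian (1200–1000), Tonian (1000–720), Cryogenian (720–635), Ediacaran (635–538.8), Cambrian (538.8–485.4), Ordovician (485.4–443.8), Silurian (443.8–419.2), Devonian (419.2–358.9), Carboniferous (358.9–298.9), Permian (298.9–251.902).
That is 11 complete periods.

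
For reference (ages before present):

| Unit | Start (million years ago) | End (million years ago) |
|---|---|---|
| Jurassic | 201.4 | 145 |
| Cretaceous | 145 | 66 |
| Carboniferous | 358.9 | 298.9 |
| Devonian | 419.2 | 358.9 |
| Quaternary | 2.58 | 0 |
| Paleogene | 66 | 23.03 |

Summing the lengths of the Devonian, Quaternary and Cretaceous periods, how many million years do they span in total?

141.88 million years

Duration is start − end for each: (419.2 − 358.9) + (2.58 − 0) + (145 − 66).
That is 60.3 + 2.58 + 79, which totals 141.88 million years.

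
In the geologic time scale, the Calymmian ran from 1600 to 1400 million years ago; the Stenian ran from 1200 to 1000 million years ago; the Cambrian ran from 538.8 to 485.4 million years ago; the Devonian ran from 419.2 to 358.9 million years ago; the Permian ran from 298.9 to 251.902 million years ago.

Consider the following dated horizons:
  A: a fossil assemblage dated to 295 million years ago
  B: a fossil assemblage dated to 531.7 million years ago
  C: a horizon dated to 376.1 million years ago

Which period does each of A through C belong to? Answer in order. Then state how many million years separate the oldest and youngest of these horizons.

A: 295 Ma lies in 298.9–251.902 Ma, so Permian.
B: 531.7 Ma lies in 538.8–485.4 Ma, so Cambrian.
C: 376.1 Ma lies in 419.2–358.9 Ma, so Devonian.
Oldest = 531.7 Ma, youngest = 295 Ma → span 236.7 Myr.

A — Permian; B — Cambrian; C — Devonian; span 236.7 million years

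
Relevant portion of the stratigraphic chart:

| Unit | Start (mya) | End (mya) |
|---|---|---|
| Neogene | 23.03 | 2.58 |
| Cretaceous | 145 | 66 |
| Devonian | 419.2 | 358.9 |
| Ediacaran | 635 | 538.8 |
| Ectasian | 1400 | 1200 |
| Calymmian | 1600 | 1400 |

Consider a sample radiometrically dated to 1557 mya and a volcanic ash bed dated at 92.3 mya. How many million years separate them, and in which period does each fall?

1464.7 million years apart; the first in the Calymmian, the second in the Cretaceous

Elapsed time: 1557 − 92.3 = 1464.7 Myr.
1557 Ma lies within 1600–1400 Ma: Calymmian.
92.3 Ma lies within 145–66 Ma: Cretaceous.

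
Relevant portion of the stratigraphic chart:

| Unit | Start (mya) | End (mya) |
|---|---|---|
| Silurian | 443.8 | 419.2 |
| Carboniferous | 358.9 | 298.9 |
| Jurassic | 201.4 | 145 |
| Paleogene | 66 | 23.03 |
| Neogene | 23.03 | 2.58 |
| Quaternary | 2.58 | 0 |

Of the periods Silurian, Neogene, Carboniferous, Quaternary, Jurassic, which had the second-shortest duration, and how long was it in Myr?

Durations: Silurian 24.6; Neogene 20.45; Carboniferous 60; Quaternary 2.58; Jurassic 56.4 Myr.
Sorted shortest-first: Quaternary (2.58), Neogene (20.45), Silurian (24.6), Jurassic (56.4), Carboniferous (60).
The second shortest is Neogene at 20.45 Myr.

Neogene, 20.45 million years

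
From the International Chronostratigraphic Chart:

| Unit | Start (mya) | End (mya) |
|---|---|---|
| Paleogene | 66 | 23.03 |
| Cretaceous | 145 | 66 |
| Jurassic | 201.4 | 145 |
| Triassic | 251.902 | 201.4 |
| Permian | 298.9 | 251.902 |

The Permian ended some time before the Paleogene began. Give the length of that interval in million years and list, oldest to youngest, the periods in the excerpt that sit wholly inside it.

The Permian closes at 251.902 Ma and the Paleogene opens at 66 Ma, so the interval is 251.902 − 66 = 185.902 Myr.
A period fits inside if it starts at or after 251.902 Ma and ends at or before 66 Ma; oldest first that gives Triassic, Jurassic, Cretaceous.

185.902 million years; Triassic, Jurassic, Cretaceous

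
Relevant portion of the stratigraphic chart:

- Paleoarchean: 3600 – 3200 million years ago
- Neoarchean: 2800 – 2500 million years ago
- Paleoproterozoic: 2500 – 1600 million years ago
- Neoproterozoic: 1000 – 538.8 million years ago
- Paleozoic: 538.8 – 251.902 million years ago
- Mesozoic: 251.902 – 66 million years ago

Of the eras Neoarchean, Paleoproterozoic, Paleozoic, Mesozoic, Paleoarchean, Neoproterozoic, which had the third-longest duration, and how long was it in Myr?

Start − end for each: Neoarchean 2800 − 2500 = 300; Paleoproterozoic 2500 − 1600 = 900; Paleozoic 538.8 − 251.902 = 286.898; Mesozoic 251.902 − 66 = 185.902; Paleoarchean 3600 − 3200 = 400; Neoproterozoic 1000 − 538.8 = 461.2.
Ranking these from longest: Paleoproterozoic > Neoproterozoic > Paleoarchean > Neoarchean > Paleozoic > Mesozoic.
Position 3 in that ranking is Paleoarchean, which lasted 400 Myr.

Paleoarchean, 400 million years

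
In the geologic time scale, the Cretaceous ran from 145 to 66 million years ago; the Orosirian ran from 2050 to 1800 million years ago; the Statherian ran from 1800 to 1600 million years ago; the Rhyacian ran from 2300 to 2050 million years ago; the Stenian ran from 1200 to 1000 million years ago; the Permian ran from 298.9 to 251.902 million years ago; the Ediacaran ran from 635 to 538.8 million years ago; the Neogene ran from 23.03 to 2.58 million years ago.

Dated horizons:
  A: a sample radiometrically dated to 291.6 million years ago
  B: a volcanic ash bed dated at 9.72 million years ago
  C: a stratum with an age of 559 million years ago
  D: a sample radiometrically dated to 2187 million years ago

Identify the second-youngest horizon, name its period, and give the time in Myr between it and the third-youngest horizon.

A, in the Permian; 267.4 million years to C

Smaller Ma means younger, so youngest first: B 9.72 < A 291.6 < C 559 < D 2187.
Counting 2 along gives A (291.6 Ma); the excerpt puts that inside the Permian, 298.9–251.902 Ma.
Next in line is C (559 Ma), and 559 − 291.6 = 267.4 Myr.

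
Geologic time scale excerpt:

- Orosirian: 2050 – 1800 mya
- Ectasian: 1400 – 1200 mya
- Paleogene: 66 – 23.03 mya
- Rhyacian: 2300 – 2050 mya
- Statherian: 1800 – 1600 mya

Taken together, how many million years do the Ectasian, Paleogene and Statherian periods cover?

442.97 million years

Duration is start − end for each: (1400 − 1200) + (66 − 23.03) + (1800 − 1600).
That is 200 + 42.97 + 200, which totals 442.97 million years.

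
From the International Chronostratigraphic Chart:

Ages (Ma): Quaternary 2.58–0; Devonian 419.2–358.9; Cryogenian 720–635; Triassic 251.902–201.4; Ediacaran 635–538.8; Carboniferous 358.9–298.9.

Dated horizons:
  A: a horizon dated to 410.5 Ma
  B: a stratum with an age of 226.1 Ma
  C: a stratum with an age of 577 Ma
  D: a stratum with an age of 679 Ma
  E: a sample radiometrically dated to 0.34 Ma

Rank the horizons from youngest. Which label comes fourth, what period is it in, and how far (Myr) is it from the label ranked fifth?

Sorted youngest-first by Ma: E (0.34), B (226.1), A (410.5), C (577), D (679).
The fourth youngest is C at 577 Ma, which lies in 635–538.8 Ma: the Ediacaran.
The fifth youngest is D at 679 Ma; separation = |577 − 679| = 102 Myr.

C, in the Ediacaran; 102 million years to D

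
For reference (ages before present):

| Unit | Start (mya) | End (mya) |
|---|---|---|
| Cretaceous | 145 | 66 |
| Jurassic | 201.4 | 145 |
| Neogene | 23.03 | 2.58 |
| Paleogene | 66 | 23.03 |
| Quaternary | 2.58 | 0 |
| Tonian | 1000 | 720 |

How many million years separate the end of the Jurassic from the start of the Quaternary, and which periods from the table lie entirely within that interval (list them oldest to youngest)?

End of Jurassic = 145 Ma; start of Quaternary = 2.58 Ma.
Gap = 145 − 2.58 = 142.42 Myr.
Periods wholly inside 145–2.58 Ma: Cretaceous (145–66), Paleogene (66–23.03), Neogene (23.03–2.58).

142.42 million years; Cretaceous, Paleogene, Neogene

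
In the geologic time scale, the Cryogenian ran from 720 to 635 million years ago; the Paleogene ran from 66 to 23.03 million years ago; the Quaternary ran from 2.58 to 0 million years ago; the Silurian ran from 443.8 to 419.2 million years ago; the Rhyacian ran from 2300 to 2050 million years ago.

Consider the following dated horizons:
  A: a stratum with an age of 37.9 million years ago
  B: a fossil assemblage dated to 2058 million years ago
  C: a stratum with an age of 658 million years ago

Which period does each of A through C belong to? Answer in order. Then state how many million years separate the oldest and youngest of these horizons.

Match each age against the start–end ranges in the excerpt: A = 37.9 Ma → Paleogene (66–23.03); B = 2058 Ma → Rhyacian (2300–2050); C = 658 Ma → Cryogenian (720–635).
The largest age is 2058 Ma and the smallest is 37.9 Ma; their difference is 2020.1 Myr.

A — Paleogene; B — Rhyacian; C — Cryogenian; span 2020.1 million years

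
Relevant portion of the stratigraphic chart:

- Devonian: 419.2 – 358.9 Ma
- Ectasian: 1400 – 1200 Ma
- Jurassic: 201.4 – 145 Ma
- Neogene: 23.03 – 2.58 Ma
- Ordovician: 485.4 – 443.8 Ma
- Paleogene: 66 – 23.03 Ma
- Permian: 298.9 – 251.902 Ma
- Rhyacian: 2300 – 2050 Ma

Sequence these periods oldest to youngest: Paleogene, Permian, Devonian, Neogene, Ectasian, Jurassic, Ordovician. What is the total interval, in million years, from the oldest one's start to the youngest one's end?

Ectasian → Ordovician → Devonian → Permian → Jurassic → Paleogene → Neogene; total span 1397.42 Myr

Start ages (Ma): Ectasian 1400, Ordovician 485.4, Devonian 419.2, Permian 298.9, Jurassic 201.4, Paleogene 66, Neogene 23.03.
Ordered oldest to youngest: Ectasian, Ordovician, Devonian, Permian, Jurassic, Paleogene, Neogene.
Span = 1400 − 2.58 = 1397.42 Myr.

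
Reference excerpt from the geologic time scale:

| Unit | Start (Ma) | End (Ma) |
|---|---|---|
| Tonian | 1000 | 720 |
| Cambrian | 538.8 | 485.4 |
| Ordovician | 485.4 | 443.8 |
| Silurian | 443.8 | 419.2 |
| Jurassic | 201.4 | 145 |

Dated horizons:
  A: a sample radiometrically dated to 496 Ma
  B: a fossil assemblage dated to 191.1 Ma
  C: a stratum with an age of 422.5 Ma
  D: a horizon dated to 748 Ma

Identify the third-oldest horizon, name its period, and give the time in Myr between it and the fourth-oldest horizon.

C, in the Silurian; 231.4 million years to B

Sorted oldest-first by Ma: D (748), A (496), C (422.5), B (191.1).
The third oldest is C at 422.5 Ma, which lies in 443.8–419.2 Ma: the Silurian.
The fourth oldest is B at 191.1 Ma; separation = |422.5 − 191.1| = 231.4 Myr.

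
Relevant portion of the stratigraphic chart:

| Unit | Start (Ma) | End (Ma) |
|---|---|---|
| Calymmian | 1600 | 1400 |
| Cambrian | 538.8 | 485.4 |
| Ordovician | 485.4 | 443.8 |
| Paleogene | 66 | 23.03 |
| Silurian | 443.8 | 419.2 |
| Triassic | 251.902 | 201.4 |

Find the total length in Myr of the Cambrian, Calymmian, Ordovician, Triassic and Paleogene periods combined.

Duration is start − end for each: (538.8 − 485.4) + (1600 − 1400) + (485.4 − 443.8) + (251.902 − 201.4) + (66 − 23.03).
That is 53.4 + 200 + 41.6 + 50.502 + 42.97, which totals 388.472 million years.

388.472 million years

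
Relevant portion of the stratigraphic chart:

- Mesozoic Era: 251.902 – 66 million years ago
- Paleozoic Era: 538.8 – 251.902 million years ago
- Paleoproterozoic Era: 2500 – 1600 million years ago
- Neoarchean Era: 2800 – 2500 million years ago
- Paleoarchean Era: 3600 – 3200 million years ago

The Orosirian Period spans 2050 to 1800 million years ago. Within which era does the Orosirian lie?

Paleoproterozoic

The Orosirian (2050–1800 Ma) lies entirely within 2500–1600 Ma, the Paleoproterozoic Era.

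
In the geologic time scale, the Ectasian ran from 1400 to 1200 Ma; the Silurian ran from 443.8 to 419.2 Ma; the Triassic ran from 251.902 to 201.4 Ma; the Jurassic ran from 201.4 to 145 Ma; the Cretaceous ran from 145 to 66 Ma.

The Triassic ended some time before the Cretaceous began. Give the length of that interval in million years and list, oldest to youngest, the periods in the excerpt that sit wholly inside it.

End of Triassic = 201.4 Ma; start of Cretaceous = 145 Ma.
Gap = 201.4 − 145 = 56.4 Myr.
Periods wholly inside 201.4–145 Ma: Jurassic (201.4–145).

56.4 million years; Jurassic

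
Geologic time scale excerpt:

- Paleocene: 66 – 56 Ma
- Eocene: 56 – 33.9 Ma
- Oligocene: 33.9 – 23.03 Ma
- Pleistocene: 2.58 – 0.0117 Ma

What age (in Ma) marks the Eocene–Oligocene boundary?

The Eocene ends and the Oligocene begins at 33.9 Ma.

33.9 Ma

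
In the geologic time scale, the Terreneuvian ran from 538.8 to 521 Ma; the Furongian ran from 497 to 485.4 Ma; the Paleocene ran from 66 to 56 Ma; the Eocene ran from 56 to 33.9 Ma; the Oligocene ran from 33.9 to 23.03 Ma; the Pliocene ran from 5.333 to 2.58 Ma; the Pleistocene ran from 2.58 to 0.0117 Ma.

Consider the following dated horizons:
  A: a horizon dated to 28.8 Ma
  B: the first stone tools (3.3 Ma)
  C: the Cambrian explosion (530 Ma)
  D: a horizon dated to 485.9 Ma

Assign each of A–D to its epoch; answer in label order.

A — Oligocene; B — Pliocene; C — Terreneuvian; D — Furongian

Match each age against the start–end ranges in the excerpt: A = 28.8 Ma → Oligocene (33.9–23.03); B = 3.3 Ma → Pliocene (5.333–2.58); C = 530 Ma → Terreneuvian (538.8–521); D = 485.9 Ma → Furongian (497–485.4).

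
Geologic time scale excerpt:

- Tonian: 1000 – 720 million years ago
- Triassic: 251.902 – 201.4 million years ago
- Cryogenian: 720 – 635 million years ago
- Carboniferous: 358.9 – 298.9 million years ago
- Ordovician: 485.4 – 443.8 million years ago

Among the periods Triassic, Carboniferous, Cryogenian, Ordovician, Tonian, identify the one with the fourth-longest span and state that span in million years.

Triassic, 50.502 million years

Start − end for each: Triassic 251.902 − 201.4 = 50.502; Carboniferous 358.9 − 298.9 = 60; Cryogenian 720 − 635 = 85; Ordovician 485.4 − 443.8 = 41.6; Tonian 1000 − 720 = 280.
Ranking these from longest: Tonian > Cryogenian > Carboniferous > Triassic > Ordovician.
Position 4 in that ranking is Triassic, which lasted 50.502 Myr.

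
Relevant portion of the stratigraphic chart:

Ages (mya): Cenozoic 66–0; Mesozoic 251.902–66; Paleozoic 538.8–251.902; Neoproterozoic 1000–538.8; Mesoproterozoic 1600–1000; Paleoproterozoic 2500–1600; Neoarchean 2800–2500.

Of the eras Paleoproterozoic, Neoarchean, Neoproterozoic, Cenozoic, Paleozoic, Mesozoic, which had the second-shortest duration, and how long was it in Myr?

Durations: Paleoproterozoic 900; Neoarchean 300; Neoproterozoic 461.2; Cenozoic 66; Paleozoic 286.898; Mesozoic 185.902 Myr.
Sorted shortest-first: Cenozoic (66), Mesozoic (185.902), Paleozoic (286.898), Neoarchean (300), Neoproterozoic (461.2), Paleoproterozoic (900).
The second shortest is Mesozoic at 185.902 Myr.

Mesozoic, 185.902 million years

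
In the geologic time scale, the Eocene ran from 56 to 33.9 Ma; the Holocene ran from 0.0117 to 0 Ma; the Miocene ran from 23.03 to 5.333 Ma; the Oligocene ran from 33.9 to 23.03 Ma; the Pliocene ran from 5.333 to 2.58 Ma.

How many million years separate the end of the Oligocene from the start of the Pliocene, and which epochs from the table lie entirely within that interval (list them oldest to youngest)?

17.697 million years; Miocene

The Oligocene closes at 23.03 Ma and the Pliocene opens at 5.333 Ma, so the interval is 23.03 − 5.333 = 17.697 Myr.
An epoch fits inside if it starts at or after 23.03 Ma and ends at or before 5.333 Ma; oldest first that gives Miocene.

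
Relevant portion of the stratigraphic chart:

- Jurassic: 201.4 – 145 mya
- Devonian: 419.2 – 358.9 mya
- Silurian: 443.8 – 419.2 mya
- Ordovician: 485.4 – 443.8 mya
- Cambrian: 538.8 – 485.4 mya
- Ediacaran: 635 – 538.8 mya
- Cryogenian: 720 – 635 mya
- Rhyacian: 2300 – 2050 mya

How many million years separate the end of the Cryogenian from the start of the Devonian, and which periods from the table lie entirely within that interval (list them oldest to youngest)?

215.8 million years; Ediacaran, Cambrian, Ordovician, Silurian

End of Cryogenian = 635 Ma; start of Devonian = 419.2 Ma.
Gap = 635 − 419.2 = 215.8 Myr.
Periods wholly inside 635–419.2 Ma: Ediacaran (635–538.8), Cambrian (538.8–485.4), Ordovician (485.4–443.8), Silurian (443.8–419.2).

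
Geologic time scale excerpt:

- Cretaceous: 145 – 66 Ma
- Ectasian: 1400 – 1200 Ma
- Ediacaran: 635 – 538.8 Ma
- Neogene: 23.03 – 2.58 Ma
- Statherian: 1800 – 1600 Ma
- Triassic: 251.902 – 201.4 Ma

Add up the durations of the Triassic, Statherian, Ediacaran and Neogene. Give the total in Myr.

367.152 million years

Duration is start − end for each: (251.902 − 201.4) + (1800 − 1600) + (635 − 538.8) + (23.03 − 2.58).
That is 50.502 + 200 + 96.2 + 20.45, which totals 367.152 million years.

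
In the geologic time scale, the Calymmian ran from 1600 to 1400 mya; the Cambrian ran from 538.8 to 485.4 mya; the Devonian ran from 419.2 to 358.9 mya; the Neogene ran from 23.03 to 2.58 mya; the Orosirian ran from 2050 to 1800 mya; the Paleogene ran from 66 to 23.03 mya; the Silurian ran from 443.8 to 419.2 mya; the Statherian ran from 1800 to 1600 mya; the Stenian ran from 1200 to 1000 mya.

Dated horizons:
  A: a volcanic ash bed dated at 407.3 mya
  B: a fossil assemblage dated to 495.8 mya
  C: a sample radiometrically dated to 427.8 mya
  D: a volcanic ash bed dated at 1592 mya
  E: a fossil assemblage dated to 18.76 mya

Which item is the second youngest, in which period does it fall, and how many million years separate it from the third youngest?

A, in the Devonian; 20.5 million years to C

Smaller Ma means younger, so youngest first: E 18.76 < A 407.3 < C 427.8 < B 495.8 < D 1592.
Counting 2 along gives A (407.3 Ma); the excerpt puts that inside the Devonian, 419.2–358.9 Ma.
Next in line is C (427.8 Ma), and 427.8 − 407.3 = 20.5 Myr.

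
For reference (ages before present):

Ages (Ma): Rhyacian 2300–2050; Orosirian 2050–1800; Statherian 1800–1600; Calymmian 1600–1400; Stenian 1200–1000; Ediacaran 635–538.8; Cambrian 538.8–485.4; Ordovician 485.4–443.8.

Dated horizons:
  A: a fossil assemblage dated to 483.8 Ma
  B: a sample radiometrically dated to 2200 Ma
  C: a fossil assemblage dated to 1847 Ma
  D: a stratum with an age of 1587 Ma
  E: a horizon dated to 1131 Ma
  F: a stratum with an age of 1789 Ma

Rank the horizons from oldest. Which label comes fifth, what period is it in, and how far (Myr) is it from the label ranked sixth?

Larger Ma means older, so oldest first: B 2200 > C 1847 > F 1789 > D 1587 > E 1131 > A 483.8.
Counting 5 along gives E (1131 Ma); the excerpt puts that inside the Stenian, 1200–1000 Ma.
Next in line is A (483.8 Ma), and 1131 − 483.8 = 647.2 Myr.

E, in the Stenian; 647.2 million years to A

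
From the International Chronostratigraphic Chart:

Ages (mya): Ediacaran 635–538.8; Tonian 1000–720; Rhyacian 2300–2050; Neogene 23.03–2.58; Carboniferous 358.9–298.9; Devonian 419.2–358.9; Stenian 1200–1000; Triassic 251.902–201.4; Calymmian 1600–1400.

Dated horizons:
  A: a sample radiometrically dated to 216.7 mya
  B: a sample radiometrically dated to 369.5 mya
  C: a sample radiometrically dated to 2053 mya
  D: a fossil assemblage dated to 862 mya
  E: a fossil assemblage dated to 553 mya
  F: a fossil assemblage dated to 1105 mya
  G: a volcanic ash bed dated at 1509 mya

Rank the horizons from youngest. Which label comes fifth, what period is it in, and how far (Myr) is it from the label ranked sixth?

F, in the Stenian; 404 million years to G

Smaller Ma means younger, so youngest first: A 216.7 < B 369.5 < E 553 < D 862 < F 1105 < G 1509 < C 2053.
Counting 5 along gives F (1105 Ma); the excerpt puts that inside the Stenian, 1200–1000 Ma.
Next in line is G (1509 Ma), and 1509 − 1105 = 404 Myr.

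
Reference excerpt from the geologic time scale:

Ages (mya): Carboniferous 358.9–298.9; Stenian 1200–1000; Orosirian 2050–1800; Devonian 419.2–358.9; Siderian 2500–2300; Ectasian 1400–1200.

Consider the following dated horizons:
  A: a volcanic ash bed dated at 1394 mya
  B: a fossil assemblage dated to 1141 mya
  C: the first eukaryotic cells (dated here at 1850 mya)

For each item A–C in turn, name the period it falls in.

A — Ectasian; B — Stenian; C — Orosirian

Match each age against the start–end ranges in the excerpt: A = 1394 Ma → Ectasian (1400–1200); B = 1141 Ma → Stenian (1200–1000); C = 1850 Ma → Orosirian (2050–1800).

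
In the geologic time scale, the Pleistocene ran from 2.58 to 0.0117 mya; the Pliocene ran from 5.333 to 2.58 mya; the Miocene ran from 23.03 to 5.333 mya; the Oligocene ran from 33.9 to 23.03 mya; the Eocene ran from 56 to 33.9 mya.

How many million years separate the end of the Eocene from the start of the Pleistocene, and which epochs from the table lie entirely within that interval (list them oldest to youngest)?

31.32 million years; Oligocene, Miocene, Pliocene

End of Eocene = 33.9 Ma; start of Pleistocene = 2.58 Ma.
Gap = 33.9 − 2.58 = 31.32 Myr.
Epochs wholly inside 33.9–2.58 Ma: Oligocene (33.9–23.03), Miocene (23.03–5.333), Pliocene (5.333–2.58).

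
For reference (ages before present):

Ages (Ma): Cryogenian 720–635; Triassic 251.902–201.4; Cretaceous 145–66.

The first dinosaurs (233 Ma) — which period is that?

Triassic

233 Ma lies between 251.902 and 201.4 Ma, so it falls in the Triassic.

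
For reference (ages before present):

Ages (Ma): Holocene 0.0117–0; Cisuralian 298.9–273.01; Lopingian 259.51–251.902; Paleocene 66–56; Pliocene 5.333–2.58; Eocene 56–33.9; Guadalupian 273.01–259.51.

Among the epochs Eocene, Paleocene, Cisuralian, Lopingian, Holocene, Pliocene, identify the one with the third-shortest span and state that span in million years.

Lopingian, 7.608 million years

Start − end for each: Eocene 56 − 33.9 = 22.1; Paleocene 66 − 56 = 10; Cisuralian 298.9 − 273.01 = 25.89; Lopingian 259.51 − 251.902 = 7.608; Holocene 0.0117 − 0 = 0.0117; Pliocene 5.333 − 2.58 = 2.753.
Ranking these from shortest: Holocene < Pliocene < Lopingian < Paleocene < Eocene < Cisuralian.
Position 3 in that ranking is Lopingian, which lasted 7.608 Myr.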